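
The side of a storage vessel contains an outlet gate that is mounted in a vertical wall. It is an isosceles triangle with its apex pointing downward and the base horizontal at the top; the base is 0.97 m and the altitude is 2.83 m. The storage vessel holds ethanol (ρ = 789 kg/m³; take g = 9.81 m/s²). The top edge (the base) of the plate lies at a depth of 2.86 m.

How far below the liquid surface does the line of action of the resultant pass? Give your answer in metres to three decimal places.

h_p = 3.920 m

γ = ρg = 789 × 9.81 / 1000 = 7.74009 kN/m³.
With the apex down, the centroid sits h/3 = 2.83/3 = 0.943333 m below the base (the top edge), so the centroid depth is h_c = 2.86 + 0.943333 = 3.80333 m.
A = ½ × 0.97 × 2.83 = 1.37255 m².
Resultant F = γ·h_c·A = 7.74009 × 3.80333 × 1.37255 = 40.4053 kN.
I_c = b·h³/36 = 0.97 × 2.83³/36 = 0.610701 m⁴.
Centre of pressure: y_p = y_c + I_c/(y_c·A) = 3.80333 + 0.610701/(3.80333 × 1.37255) = 3.80333 + 0.116987 = 3.92032 m along the plane.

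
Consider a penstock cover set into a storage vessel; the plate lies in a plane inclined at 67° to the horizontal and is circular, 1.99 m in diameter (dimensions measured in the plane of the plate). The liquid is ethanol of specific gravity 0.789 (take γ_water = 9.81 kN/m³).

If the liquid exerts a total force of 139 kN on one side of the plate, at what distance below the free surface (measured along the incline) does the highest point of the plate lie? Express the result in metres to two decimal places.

γ = 0.789 × 9.81 = 7.74009 kN/m³.
A = π(0.995)² = 3.11026 m².
From F = γ·h_c·A, the centroid depth is h_c = 139/(7.74009 × 3.11026) = 5.77394 m.
Let θ = 67° be the plate's angle to the horizontal; measure y along the incline from where the plane meets the free surface. Vertical depth h = y·sinθ with sinθ = 0.920505.
Along the incline, y_c = h_c/sinθ = 5.77394/0.920505 = 6.27258 m.
The centroid is at the centre, 0.995 m below the top of the plate, so the highest point sits at y_top = 6.27258 − 0.995 = 5.27758 m along the incline.

y_top ≈ 5.28 m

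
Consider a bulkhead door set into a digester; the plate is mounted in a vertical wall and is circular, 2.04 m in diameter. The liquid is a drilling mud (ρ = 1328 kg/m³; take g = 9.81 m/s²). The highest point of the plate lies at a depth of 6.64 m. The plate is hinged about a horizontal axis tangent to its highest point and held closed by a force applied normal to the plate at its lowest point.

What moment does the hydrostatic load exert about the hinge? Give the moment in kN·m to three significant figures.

M ≈ 344 kN·m

γ = ρg = 1328 × 9.81 / 1000 = 13.02768 kN/m³.
The centroid is at the centre, 1.02 m below the top of the plate, so the centroid depth is h_c = 6.64 + 1.02 = 7.66 m.
A = π(1.02)² = 3.26851 m².
Resultant F = γ·h_c·A = 13.02768 × 7.66 × 3.26851 = 326.171 kN.
I_c = πr⁴/4 = π × 1.02⁴/4 = 0.85014 m⁴.
Centre of pressure: y_p = y_c + I_c/(y_c·A) = 7.66 + 0.85014/(7.66 × 3.26851) = 7.66 + 0.0339556 = 7.69396 m along the plane.
The resultant acts 1.02 + 0.0339556 = 1.05396 m (along the plate) below the hinge at the top edge, so the moment about the hinge is M = F × 1.05396 = 326.171 × 1.05396 = 343.771 kN·m.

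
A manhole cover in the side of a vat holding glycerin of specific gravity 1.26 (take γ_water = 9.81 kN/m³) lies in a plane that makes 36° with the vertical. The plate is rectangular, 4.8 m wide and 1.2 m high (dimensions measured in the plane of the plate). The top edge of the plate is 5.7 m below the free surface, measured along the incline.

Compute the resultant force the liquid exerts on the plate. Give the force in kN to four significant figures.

F ≈ 362.9 kN

γ = 1.26 × 9.81 = 12.3606 kN/m³.
The plate makes 36° with the vertical, i.e. θ = 90° − 36° = 54° to the horizontal. Measuring y along the incline from the free-surface line, vertical depth h = y·sinθ with sinθ = 0.809017.
The centroid lies 1.2/2 = 0.6 m below the top edge, so y_c = 5.7 + 0.6 = 6.3 m and h_c = 6.3 × 0.809017 = 5.09681 m.
A = 4.8 × 1.2 = 5.76 m².
Resultant F = γ·h_c·A = 12.3606 × 5.09681 × 5.76 = 362.878 kN.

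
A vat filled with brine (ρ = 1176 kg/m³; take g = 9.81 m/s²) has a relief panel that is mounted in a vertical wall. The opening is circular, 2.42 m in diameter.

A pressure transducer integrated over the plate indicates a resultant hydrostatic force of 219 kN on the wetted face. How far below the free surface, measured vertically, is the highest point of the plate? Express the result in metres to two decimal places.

γ = ρg = 1176 × 9.81 / 1000 = 11.53656 kN/m³.
A = π(1.21)² = 4.59961 m².
From F = γ·h_c·A, the centroid depth is h_c = 219/(11.53656 × 4.59961) = 4.12712 m.
The centroid is at the centre, 1.21 m below the top of the plate, so the highest point sits at h_top = 4.12712 − 1.21 = 2.91712 m below the surface.

d_top ≈ 2.92 m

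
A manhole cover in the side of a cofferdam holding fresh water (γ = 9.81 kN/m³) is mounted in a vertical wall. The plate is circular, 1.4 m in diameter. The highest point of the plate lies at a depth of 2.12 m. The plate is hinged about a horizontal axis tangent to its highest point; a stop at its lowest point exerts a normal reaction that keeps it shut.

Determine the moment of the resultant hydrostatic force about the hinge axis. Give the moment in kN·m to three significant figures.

M ≈ 31.7 kN·m

γ = 9.81 kN/m³.
The centroid is at the centre, 0.7 m below the top of the plate, so the centroid depth is h_c = 2.12 + 0.7 = 2.82 m.
A = π(0.7)² = 1.53938 m².
Resultant F = γ·h_c·A = 9.81 × 2.82 × 1.53938 = 42.5857 kN.
I_c = πr⁴/4 = π × 0.7⁴/4 = 0.188574 m⁴.
Centre of pressure: y_p = y_c + I_c/(y_c·A) = 2.82 + 0.188574/(2.82 × 1.53938) = 2.82 + 0.0434397 = 2.86344 m along the plane.
The resultant acts 0.7 + 0.0434397 = 0.74344 m (along the plate) below the hinge at the top edge, so the moment about the hinge is M = F × 0.74344 = 42.5857 × 0.74344 = 31.6599 kN·m.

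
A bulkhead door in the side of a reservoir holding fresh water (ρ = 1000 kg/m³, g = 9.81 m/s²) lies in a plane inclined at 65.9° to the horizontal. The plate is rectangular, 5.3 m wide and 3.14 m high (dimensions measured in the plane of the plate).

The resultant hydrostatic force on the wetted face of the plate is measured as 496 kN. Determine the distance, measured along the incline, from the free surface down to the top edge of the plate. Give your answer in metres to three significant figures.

y_top ≈ 1.76 m

γ = ρg = 1000 × 9.81 = 9810 N/m³ = 9.81 kN/m³.
A = 5.3 × 3.14 = 16.642 m².
From F = γ·h_c·A, the centroid depth is h_c = 496/(9.81 × 16.642) = 3.03814 m.
Let θ = 65.9° be the plate's angle to the horizontal; measure y along the incline from where the plane meets the free surface. Vertical depth h = y·sinθ with sinθ = 0.912834.
Along the incline, y_c = h_c/sinθ = 3.03814/0.912834 = 3.32825 m.
The centroid lies 3.14/2 = 1.57 m below the top edge, so the top edge sits at y_top = 3.32825 − 1.57 = 1.75825 m along the incline.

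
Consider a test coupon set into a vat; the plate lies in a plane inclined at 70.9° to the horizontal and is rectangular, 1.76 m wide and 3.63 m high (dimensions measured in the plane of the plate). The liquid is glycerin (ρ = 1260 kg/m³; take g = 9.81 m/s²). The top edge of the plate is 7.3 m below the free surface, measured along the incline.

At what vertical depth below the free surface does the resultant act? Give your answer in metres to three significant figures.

h_p = 8.73 m

γ = ρg = 1260 × 9.81 / 1000 = 12.3606 kN/m³.
Let θ = 70.9° be the plate's angle to the horizontal; measure y along the incline from where the plane meets the free surface. Vertical depth h = y·sinθ with sinθ = 0.944949.
The centroid lies 3.63/2 = 1.815 m below the top edge, so y_c = 7.3 + 1.815 = 9.115 m and h_c = 9.115 × 0.944949 = 8.61321 m.
A = 1.76 × 3.63 = 6.3888 m².
Resultant F = γ·h_c·A = 12.3606 × 8.61321 × 6.3888 = 680.18 kN.
I_c = b·h³/12 = 1.76 × 3.63³/12 = 7.01538 m⁴.
Centre of pressure: y_p = y_c + I_c/(y_c·A) = 9.115 + 7.01538/(9.115 × 6.3888) = 9.115 + 0.120469 = 9.23547 m along the plane.
Vertically, h_p = y_p·sinθ = 9.23547 × 0.944949 = 8.72705 m.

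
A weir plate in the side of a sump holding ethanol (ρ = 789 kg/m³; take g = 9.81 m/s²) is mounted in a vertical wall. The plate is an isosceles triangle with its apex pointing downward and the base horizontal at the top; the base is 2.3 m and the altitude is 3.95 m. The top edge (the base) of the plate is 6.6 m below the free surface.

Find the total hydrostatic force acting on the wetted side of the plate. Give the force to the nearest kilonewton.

F ≈ 278 kN

γ = ρg = 789 × 9.81 / 1000 = 7.74009 kN/m³.
With the apex down, the centroid sits h/3 = 3.95/3 = 1.31667 m below the base (the top edge), so the centroid depth is h_c = 6.6 + 1.31667 = 7.91667 m.
A = ½ × 2.3 × 3.95 = 4.5425 m².
Resultant F = γ·h_c·A = 7.74009 × 7.91667 × 4.5425 = 278.345 kN.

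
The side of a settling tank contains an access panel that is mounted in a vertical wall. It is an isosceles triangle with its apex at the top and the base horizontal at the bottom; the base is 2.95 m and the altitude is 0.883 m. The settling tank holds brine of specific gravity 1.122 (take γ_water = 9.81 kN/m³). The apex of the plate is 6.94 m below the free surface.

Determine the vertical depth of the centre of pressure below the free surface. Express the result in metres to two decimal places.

h_p = 7.53 m

γ = 1.122 × 9.81 = 11.00682 kN/m³.
With the apex up, the centroid sits 2h/3 = 2 × 0.883/3 = 0.588667 m below the apex, so the centroid depth is h_c = 6.94 + 0.588667 = 7.52867 m.
A = ½ × 2.95 × 0.883 = 1.30243 m².
Resultant F = γ·h_c·A = 11.00682 × 7.52867 × 1.30243 = 107.928 kN.
I_c = b·h³/36 = 2.95 × 0.883³/36 = 0.0564159 m⁴.
Centre of pressure: y_p = y_c + I_c/(y_c·A) = 7.52867 + 0.0564159/(7.52867 × 1.30243) = 7.52867 + 0.00575346 = 7.53442 m along the plane.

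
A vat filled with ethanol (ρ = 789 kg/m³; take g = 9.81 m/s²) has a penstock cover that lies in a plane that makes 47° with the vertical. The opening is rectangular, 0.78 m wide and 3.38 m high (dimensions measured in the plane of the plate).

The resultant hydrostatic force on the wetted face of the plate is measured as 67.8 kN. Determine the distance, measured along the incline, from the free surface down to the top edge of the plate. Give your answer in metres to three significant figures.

γ = ρg = 789 × 9.81 / 1000 = 7.74009 kN/m³.
A = 0.78 × 3.38 = 2.6364 m².
From F = γ·h_c·A, the centroid depth is h_c = 67.8/(7.74009 × 2.6364) = 3.32256 m.
The plate makes 47° with the vertical, i.e. θ = 90° − 47° = 43° to the horizontal. Measuring y along the incline from the free-surface line, vertical depth h = y·sinθ with sinθ = 0.681998.
Along the incline, y_c = h_c/sinθ = 3.32256/0.681998 = 4.8718 m.
The centroid lies 3.38/2 = 1.69 m below the top edge, so the top edge sits at y_top = 4.8718 − 1.69 = 3.1818 m along the incline.

y_top ≈ 3.18 m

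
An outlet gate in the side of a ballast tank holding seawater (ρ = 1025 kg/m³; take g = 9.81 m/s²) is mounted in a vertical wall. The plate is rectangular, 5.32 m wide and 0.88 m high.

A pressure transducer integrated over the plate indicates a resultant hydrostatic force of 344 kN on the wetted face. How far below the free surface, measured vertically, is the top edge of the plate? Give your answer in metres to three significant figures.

γ = ρg = 1025 × 9.81 / 1000 = 10.05525 kN/m³.
A = 5.32 × 0.88 = 4.6816 m².
From F = γ·h_c·A, the centroid depth is h_c = 344/(10.05525 × 4.6816) = 7.30754 m.
The centroid lies 0.88/2 = 0.44 m below the top edge, so the top edge sits at h_top = 7.30754 − 0.44 = 6.86754 m below the surface.

d_top ≈ 6.87 m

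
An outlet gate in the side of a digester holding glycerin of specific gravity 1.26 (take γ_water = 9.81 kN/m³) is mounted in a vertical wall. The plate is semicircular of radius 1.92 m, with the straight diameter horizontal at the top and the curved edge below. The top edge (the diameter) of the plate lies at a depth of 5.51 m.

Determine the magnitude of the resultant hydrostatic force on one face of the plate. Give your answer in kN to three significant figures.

γ = 1.26 × 9.81 = 12.3606 kN/m³.
The centroid of a semicircle lies 4r/(3π) = 0.814873 m from the diameter, here below the top edge, so the centroid depth is h_c = 5.51 + 0.814873 = 6.32487 m.
A = πr²/2 = π × 1.92²/2 = 5.79058 m².
Resultant F = γ·h_c·A = 12.3606 × 6.32487 × 5.79058 = 452.703 kN.

F ≈ 453 kN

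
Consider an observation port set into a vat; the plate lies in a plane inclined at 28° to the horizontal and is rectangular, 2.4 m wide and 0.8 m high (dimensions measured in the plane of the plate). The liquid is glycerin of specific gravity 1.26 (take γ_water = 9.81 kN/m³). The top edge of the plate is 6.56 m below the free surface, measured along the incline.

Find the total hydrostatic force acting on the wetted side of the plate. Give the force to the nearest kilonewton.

γ = 1.26 × 9.81 = 12.3606 kN/m³.
Let θ = 28° be the plate's angle to the horizontal; measure y along the incline from where the plane meets the free surface. Vertical depth h = y·sinθ with sinθ = 0.469472.
The centroid lies 0.8/2 = 0.4 m below the top edge, so y_c = 6.56 + 0.4 = 6.96 m and h_c = 6.96 × 0.469472 = 3.26753 m.
A = 2.4 × 0.8 = 1.92 m².
Resultant F = γ·h_c·A = 12.3606 × 3.26753 × 1.92 = 77.5462 kN.

F ≈ 78 kN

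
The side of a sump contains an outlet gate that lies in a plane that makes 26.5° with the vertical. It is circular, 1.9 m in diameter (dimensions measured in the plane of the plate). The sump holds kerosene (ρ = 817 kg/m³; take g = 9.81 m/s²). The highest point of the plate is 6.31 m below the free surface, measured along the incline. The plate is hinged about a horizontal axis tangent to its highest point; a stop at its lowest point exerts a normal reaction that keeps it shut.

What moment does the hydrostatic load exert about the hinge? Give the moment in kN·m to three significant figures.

γ = ρg = 817 × 9.81 / 1000 = 8.01477 kN/m³.
The plate makes 26.5° with the vertical, i.e. θ = 90° − 26.5° = 63.5° to the horizontal. Measuring y along the incline from the free-surface line, vertical depth h = y·sinθ with sinθ = 0.894934.
The centroid is at the centre, 0.95 m below the top of the plate, so y_c = 6.31 + 0.95 = 7.26 m and h_c = 7.26 × 0.894934 = 6.49722 m.
A = π(0.95)² = 2.83529 m².
Resultant F = γ·h_c·A = 8.01477 × 6.49722 × 2.83529 = 147.644 kN.
I_c = πr⁴/4 = π × 0.95⁴/4 = 0.639712 m⁴.
Centre of pressure: y_p = y_c + I_c/(y_c·A) = 7.26 + 0.639712/(7.26 × 2.83529) = 7.26 + 0.0310778 = 7.29108 m along the plane.
The resultant acts 0.95 + 0.0310778 = 0.981078 m (along the plate) below the hinge at the top edge, so the moment about the hinge is M = F × 0.981078 = 147.644 × 0.981078 = 144.85 kN·m.

M ≈ 145 kN·m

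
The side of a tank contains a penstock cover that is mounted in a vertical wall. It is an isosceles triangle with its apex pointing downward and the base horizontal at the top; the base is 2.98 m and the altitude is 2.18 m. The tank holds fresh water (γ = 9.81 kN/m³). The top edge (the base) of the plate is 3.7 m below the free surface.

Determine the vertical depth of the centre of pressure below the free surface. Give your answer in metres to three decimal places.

γ = 9.81 kN/m³.
With the apex down, the centroid sits h/3 = 2.18/3 = 0.726667 m below the base (the top edge), so the centroid depth is h_c = 3.7 + 0.726667 = 4.42667 m.
A = ½ × 2.98 × 2.18 = 3.2482 m².
Resultant F = γ·h_c·A = 9.81 × 4.42667 × 3.2482 = 141.055 kN.
I_c = b·h³/36 = 2.98 × 2.18³/36 = 0.857597 m⁴.
Centre of pressure: y_p = y_c + I_c/(y_c·A) = 4.42667 + 0.857597/(4.42667 × 3.2482) = 4.42667 + 0.0596435 = 4.48631 m along the plane.

h_p = 4.486 m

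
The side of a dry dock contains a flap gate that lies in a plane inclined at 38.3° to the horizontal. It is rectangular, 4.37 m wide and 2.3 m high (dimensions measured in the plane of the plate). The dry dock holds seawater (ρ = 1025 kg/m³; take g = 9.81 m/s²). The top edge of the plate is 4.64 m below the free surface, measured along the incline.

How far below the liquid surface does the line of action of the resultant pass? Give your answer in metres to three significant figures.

h_p = 3.64 m

γ = ρg = 1025 × 9.81 / 1000 = 10.05525 kN/m³.
Let θ = 38.3° be the plate's angle to the horizontal; measure y along the incline from where the plane meets the free surface. Vertical depth h = y·sinθ with sinθ = 0.619779.
The centroid lies 2.3/2 = 1.15 m below the top edge, so y_c = 4.64 + 1.15 = 5.79 m and h_c = 5.79 × 0.619779 = 3.58852 m.
A = 4.37 × 2.3 = 10.051 m².
Resultant F = γ·h_c·A = 10.05525 × 3.58852 × 10.051 = 362.675 kN.
I_c = b·h³/12 = 4.37 × 2.3³/12 = 4.43082 m⁴.
Centre of pressure: y_p = y_c + I_c/(y_c·A) = 5.79 + 4.43082/(5.79 × 10.051) = 5.79 + 0.0761371 = 5.86614 m along the plane.
Vertically, h_p = y_p·sinθ = 5.86614 × 0.619779 = 3.63571 m.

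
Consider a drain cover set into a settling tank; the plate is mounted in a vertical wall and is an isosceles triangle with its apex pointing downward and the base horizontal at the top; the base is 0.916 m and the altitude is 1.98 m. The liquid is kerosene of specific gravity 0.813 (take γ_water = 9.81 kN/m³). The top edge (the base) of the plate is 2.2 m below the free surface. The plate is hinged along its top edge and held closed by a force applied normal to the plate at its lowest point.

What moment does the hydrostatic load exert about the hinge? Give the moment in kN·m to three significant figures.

γ = 0.813 × 9.81 = 7.97553 kN/m³.
With the apex down, the centroid sits h/3 = 1.98/3 = 0.66 m below the base (the top edge), so the centroid depth is h_c = 2.2 + 0.66 = 2.86 m.
A = ½ × 0.916 × 1.98 = 0.90684 m².
Resultant F = γ·h_c·A = 7.97553 × 2.86 × 0.90684 = 20.685 kN.
I_c = b·h³/36 = 0.916 × 1.98³/36 = 0.19751 m⁴.
Centre of pressure: y_p = y_c + I_c/(y_c·A) = 2.86 + 0.19751/(2.86 × 0.90684) = 2.86 + 0.0761539 = 2.93615 m along the plane.
The resultant acts 0.66 + 0.0761539 = 0.736154 m (along the plate) below the hinge at the top edge, so the moment about the hinge is M = F × 0.736154 = 20.685 × 0.736154 = 15.2273 kN·m.

M ≈ 15.2 kN·m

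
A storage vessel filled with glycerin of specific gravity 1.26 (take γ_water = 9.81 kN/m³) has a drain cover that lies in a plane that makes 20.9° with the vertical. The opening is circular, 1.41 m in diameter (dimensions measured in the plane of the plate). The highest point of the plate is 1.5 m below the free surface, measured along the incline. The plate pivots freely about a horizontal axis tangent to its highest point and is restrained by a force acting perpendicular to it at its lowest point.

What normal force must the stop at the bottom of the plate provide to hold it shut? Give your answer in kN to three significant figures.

P ≈ 21.5 kN

γ = 1.26 × 9.81 = 12.3606 kN/m³.
The plate makes 20.9° with the vertical, i.e. θ = 90° − 20.9° = 69.1° to the horizontal. Measuring y along the incline from the free-surface line, vertical depth h = y·sinθ with sinθ = 0.934204.
The centroid is at the centre, 0.705 m below the top of the plate, so y_c = 1.5 + 0.705 = 2.205 m and h_c = 2.205 × 0.934204 = 2.05992 m.
A = π(0.705)² = 1.56145 m².
Resultant F = γ·h_c·A = 12.3606 × 2.05992 × 1.56145 = 39.7574 kN.
I_c = πr⁴/4 = π × 0.705⁴/4 = 0.19402 m⁴.
Centre of pressure: y_p = y_c + I_c/(y_c·A) = 2.205 + 0.19402/(2.205 × 1.56145) = 2.205 + 0.0563521 = 2.26135 m along the plane.
The resultant acts 0.705 + 0.0563521 = 0.761352 m (along the plate) below the hinge at the top edge, so the moment about the hinge is M = F × 0.761352 = 39.7574 × 0.761352 = 30.2694 kN·m.
A normal force at the bottom, 1.41 m from the hinge, must supply this moment: P = 30.2694/1.41 = 21.4677 kN.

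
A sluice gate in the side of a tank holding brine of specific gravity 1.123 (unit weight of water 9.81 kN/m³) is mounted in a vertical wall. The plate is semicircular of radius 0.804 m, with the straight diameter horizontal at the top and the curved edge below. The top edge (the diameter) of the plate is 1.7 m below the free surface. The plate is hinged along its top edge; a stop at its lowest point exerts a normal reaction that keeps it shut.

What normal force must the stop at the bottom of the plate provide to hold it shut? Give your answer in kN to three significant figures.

P ≈ 10.3 kN

γ = 1.123 × 9.81 = 11.01663 kN/m³.
The centroid of a semicircle lies 4r/(3π) = 0.341228 m from the diameter, here below the top edge, so the centroid depth is h_c = 1.7 + 0.341228 = 2.04123 m.
A = πr²/2 = π × 0.804²/2 = 1.01539 m².
Resultant F = γ·h_c·A = 11.01663 × 2.04123 × 1.01539 = 22.8336 kN.
I_c = (π/8 − 8/(9π))·r⁴ = 0.109757 × 0.804⁴ = 0.0458624 m⁴.
Centre of pressure: y_p = y_c + I_c/(y_c·A) = 2.04123 + 0.0458624/(2.04123 × 1.01539) = 2.04123 + 0.0221275 = 2.06336 m along the plane.
The resultant acts 0.341228 + 0.0221275 = 0.363355 m (along the plate) below the hinge at the top edge, so the moment about the hinge is M = F × 0.363355 = 22.8336 × 0.363355 = 8.2967 kN·m.
A normal force at the bottom, 0.804 m from the hinge, must supply this moment: P = 8.2967/0.804 = 10.3193 kN.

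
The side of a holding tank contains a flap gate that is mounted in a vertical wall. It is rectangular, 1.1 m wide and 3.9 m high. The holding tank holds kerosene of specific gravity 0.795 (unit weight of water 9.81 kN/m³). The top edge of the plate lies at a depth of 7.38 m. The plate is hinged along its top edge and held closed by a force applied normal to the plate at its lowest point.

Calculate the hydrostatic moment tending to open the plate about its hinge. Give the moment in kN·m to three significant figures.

γ = 0.795 × 9.81 = 7.79895 kN/m³.
The centroid lies 3.9/2 = 1.95 m below the top edge, so the centroid depth is h_c = 7.38 + 1.95 = 9.33 m.
A = 1.1 × 3.9 = 4.29 m².
Resultant F = γ·h_c·A = 7.79895 × 9.33 × 4.29 = 312.158 kN.
I_c = b·h³/12 = 1.1 × 3.9³/12 = 5.43757 m⁴.
Centre of pressure: y_p = y_c + I_c/(y_c·A) = 9.33 + 5.43757/(9.33 × 4.29) = 9.33 + 0.135852 = 9.46585 m along the plane.
The resultant acts 1.95 + 0.135852 = 2.08585 m (along the plate) below the hinge at the top edge, so the moment about the hinge is M = F × 2.08585 = 312.158 × 2.08585 = 651.115 kN·m.

M ≈ 651 kN·m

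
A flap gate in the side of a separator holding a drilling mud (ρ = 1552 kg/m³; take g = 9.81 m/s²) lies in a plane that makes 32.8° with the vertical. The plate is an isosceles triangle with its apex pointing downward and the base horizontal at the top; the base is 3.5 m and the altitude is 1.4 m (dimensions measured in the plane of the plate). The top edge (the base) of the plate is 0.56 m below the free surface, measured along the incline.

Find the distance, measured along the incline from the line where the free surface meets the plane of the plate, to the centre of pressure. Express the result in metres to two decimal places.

γ = ρg = 1552 × 9.81 / 1000 = 15.22512 kN/m³.
The plate makes 32.8° with the vertical, i.e. θ = 90° − 32.8° = 57.2° to the horizontal. Measuring y along the incline from the free-surface line, vertical depth h = y·sinθ with sinθ = 0.840567.
With the apex down, the centroid sits h/3 = 1.4/3 = 0.466667 m below the base (the top edge), so y_c = 0.56 + 0.466667 = 1.02667 m and h_c = 1.02667 × 0.840567 = 0.862985 m.
A = ½ × 3.5 × 1.4 = 2.45 m².
Resultant F = γ·h_c·A = 15.22512 × 0.862985 × 2.45 = 32.1907 kN.
I_c = b·h³/36 = 3.5 × 1.4³/36 = 0.266778 m⁴.
Centre of pressure: y_p = y_c + I_c/(y_c·A) = 1.02667 + 0.266778/(1.02667 × 2.45) = 1.02667 + 0.10606 = 1.13273 m along the plane.

y_p = 1.13 m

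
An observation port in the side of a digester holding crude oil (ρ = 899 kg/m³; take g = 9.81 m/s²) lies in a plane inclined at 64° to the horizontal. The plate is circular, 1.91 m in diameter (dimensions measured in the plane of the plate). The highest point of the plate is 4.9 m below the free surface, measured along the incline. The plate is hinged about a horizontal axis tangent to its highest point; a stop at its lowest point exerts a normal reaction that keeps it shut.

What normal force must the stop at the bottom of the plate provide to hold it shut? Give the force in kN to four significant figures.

P ≈ 69.20 kN

γ = ρg = 899 × 9.81 / 1000 = 8.81919 kN/m³.
Let θ = 64° be the plate's angle to the horizontal; measure y along the incline from where the plane meets the free surface. Vertical depth h = y·sinθ with sinθ = 0.898794.
The centroid is at the centre, 0.955 m below the top of the plate, so y_c = 4.9 + 0.955 = 5.855 m and h_c = 5.855 × 0.898794 = 5.26244 m.
A = π(0.955)² = 2.86521 m².
Resultant F = γ·h_c·A = 8.81919 × 5.26244 × 2.86521 = 132.976 kN.
I_c = πr⁴/4 = π × 0.955⁴/4 = 0.653286 m⁴.
Centre of pressure: y_p = y_c + I_c/(y_c·A) = 5.855 + 0.653286/(5.855 × 2.86521) = 5.855 + 0.0389422 = 5.89394 m along the plane.
The resultant acts 0.955 + 0.0389422 = 0.993942 m (along the plate) below the hinge at the top edge, so the moment about the hinge is M = F × 0.993942 = 132.976 × 0.993942 = 132.17 kN·m.
A normal force at the bottom, 1.91 m from the hinge, must supply this moment: P = 132.17/1.91 = 69.199 kN.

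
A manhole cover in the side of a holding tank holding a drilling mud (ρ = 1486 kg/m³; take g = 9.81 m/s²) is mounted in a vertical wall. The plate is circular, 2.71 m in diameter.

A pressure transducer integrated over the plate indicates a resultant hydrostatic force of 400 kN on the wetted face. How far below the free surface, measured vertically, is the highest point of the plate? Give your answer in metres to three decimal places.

γ = ρg = 1486 × 9.81 / 1000 = 14.57766 kN/m³.
A = π(1.355)² = 5.76804 m².
From F = γ·h_c·A, the centroid depth is h_c = 400/(14.57766 × 5.76804) = 4.75712 m.
The centroid is at the centre, 1.355 m below the top of the plate, so the highest point sits at h_top = 4.75712 − 1.355 = 3.40212 m below the surface.

d_top ≈ 3.402 m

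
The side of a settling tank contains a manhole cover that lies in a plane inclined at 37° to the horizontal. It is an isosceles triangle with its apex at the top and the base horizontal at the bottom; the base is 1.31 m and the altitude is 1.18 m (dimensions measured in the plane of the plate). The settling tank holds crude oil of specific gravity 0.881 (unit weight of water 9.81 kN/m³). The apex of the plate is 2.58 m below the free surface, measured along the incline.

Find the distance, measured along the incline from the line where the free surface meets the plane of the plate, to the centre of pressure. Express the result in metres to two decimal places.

y_p = 3.39 m

γ = 0.881 × 9.81 = 8.64261 kN/m³.
Let θ = 37° be the plate's angle to the horizontal; measure y along the incline from where the plane meets the free surface. Vertical depth h = y·sinθ with sinθ = 0.601815.
With the apex up, the centroid sits 2h/3 = 2 × 1.18/3 = 0.786667 m below the apex, so y_c = 2.58 + 0.786667 = 3.36667 m and h_c = 3.36667 × 0.601815 = 2.02611 m.
A = ½ × 1.31 × 1.18 = 0.7729 m².
Resultant F = γ·h_c·A = 8.64261 × 2.02611 × 0.7729 = 13.5342 kN.
I_c = b·h³/36 = 1.31 × 1.18³/36 = 0.0597881 m⁴.
Centre of pressure: y_p = y_c + I_c/(y_c·A) = 3.36667 + 0.0597881/(3.36667 × 0.7729) = 3.36667 + 0.0229769 = 3.38965 m along the plane.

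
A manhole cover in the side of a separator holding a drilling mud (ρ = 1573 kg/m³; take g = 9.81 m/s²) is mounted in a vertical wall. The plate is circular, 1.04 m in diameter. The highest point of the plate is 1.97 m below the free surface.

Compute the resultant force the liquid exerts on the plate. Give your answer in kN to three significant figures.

γ = ρg = 1573 × 9.81 / 1000 = 15.43113 kN/m³.
The centroid is at the centre, 0.52 m below the top of the plate, so the centroid depth is h_c = 1.97 + 0.52 = 2.49 m.
A = π(0.52)² = 0.849487 m².
Resultant F = γ·h_c·A = 15.43113 × 2.49 × 0.849487 = 32.6403 kN.

F ≈ 32.6 kN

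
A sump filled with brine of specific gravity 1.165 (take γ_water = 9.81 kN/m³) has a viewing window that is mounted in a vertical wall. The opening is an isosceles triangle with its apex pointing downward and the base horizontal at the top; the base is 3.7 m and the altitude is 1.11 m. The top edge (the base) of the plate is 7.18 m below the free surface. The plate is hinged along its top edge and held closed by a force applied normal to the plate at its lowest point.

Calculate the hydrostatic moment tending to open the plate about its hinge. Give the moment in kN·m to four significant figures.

γ = 1.165 × 9.81 = 11.42865 kN/m³.
With the apex down, the centroid sits h/3 = 1.11/3 = 0.37 m below the base (the top edge), so the centroid depth is h_c = 7.18 + 0.37 = 7.55 m.
A = ½ × 3.7 × 1.11 = 2.0535 m².
Resultant F = γ·h_c·A = 11.42865 × 7.55 × 2.0535 = 177.189 kN.
I_c = b·h³/36 = 3.7 × 1.11³/36 = 0.140562 m⁴.
Centre of pressure: y_p = y_c + I_c/(y_c·A) = 7.55 + 0.140562/(7.55 × 2.0535) = 7.55 + 0.00906622 = 7.55907 m along the plane.
The resultant acts 0.37 + 0.00906622 = 0.379066 m (along the plate) below the hinge at the top edge, so the moment about the hinge is M = F × 0.379066 = 177.189 × 0.379066 = 67.1663 kN·m.

M ≈ 67.17 kN·m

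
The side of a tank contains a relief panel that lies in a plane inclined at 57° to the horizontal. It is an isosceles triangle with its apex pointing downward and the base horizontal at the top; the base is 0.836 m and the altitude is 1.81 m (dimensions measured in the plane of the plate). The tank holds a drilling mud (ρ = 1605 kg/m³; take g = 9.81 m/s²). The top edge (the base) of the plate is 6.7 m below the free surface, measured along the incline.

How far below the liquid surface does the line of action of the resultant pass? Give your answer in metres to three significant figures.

h_p = 6.15 m

γ = ρg = 1605 × 9.81 / 1000 = 15.74505 kN/m³.
Let θ = 57° be the plate's angle to the horizontal; measure y along the incline from where the plane meets the free surface. Vertical depth h = y·sinθ with sinθ = 0.838671.
With the apex down, the centroid sits h/3 = 1.81/3 = 0.603333 m below the base (the top edge), so y_c = 6.7 + 0.603333 = 7.30333 m and h_c = 7.30333 × 0.838671 = 6.12509 m.
A = ½ × 0.836 × 1.81 = 0.75658 m².
Resultant F = γ·h_c·A = 15.74505 × 6.12509 × 0.75658 = 72.9645 kN.
I_c = b·h³/36 = 0.836 × 1.81³/36 = 0.137702 m⁴.
Centre of pressure: y_p = y_c + I_c/(y_c·A) = 7.30333 + 0.137702/(7.30333 × 0.75658) = 7.30333 + 0.0249209 = 7.32825 m along the plane.
Vertically, h_p = y_p·sinθ = 7.32825 × 0.838671 = 6.14599 m.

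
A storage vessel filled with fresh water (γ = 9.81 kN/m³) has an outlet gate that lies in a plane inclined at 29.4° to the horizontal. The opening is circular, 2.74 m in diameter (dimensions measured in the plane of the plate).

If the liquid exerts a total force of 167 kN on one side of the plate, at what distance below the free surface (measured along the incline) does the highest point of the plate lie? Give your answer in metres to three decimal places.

y_top ≈ 4.511 m

γ = 9.81 kN/m³.
A = π(1.37)² = 5.89646 m².
From F = γ·h_c·A, the centroid depth is h_c = 167/(9.81 × 5.89646) = 2.88706 m.
Let θ = 29.4° be the plate's angle to the horizontal; measure y along the incline from where the plane meets the free surface. Vertical depth h = y·sinθ with sinθ = 0.490904.
Along the incline, y_c = h_c/sinθ = 2.88706/0.490904 = 5.88111 m.
The centroid is at the centre, 1.37 m below the top of the plate, so the highest point sits at y_top = 5.88111 − 1.37 = 4.51111 m along the incline.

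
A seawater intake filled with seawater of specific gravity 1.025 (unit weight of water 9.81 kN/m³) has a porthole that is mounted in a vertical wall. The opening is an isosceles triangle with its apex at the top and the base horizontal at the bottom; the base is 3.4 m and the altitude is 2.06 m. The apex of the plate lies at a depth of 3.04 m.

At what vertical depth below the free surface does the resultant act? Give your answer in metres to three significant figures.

h_p = 4.47 m

γ = 1.025 × 9.81 = 10.05525 kN/m³.
With the apex up, the centroid sits 2h/3 = 2 × 2.06/3 = 1.37333 m below the apex, so the centroid depth is h_c = 3.04 + 1.37333 = 4.41333 m.
A = ½ × 3.4 × 2.06 = 3.502 m².
Resultant F = γ·h_c·A = 10.05525 × 4.41333 × 3.502 = 155.409 kN.
I_c = b·h³/36 = 3.4 × 2.06³/36 = 0.825616 m⁴.
Centre of pressure: y_p = y_c + I_c/(y_c·A) = 4.41333 + 0.825616/(4.41333 × 3.502) = 4.41333 + 0.053419 = 4.46675 m along the plane.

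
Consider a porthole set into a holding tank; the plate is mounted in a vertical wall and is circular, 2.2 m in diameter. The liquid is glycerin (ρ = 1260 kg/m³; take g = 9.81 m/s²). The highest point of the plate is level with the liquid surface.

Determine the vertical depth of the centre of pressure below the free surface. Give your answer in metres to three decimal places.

h_p = 1.375 m

γ = ρg = 1260 × 9.81 / 1000 = 12.3606 kN/m³.
The centroid is at the centre, 1.1 m below the top of the plate, so the centroid depth is h_c = 1.1 m.
A = π(1.1)² = 3.80133 m².
Resultant F = γ·h_c·A = 12.3606 × 1.1 × 3.80133 = 51.6854 kN.
I_c = πr⁴/4 = π × 1.1⁴/4 = 1.1499 m⁴.
Centre of pressure: y_p = y_c + I_c/(y_c·A) = 1.1 + 1.1499/(1.1 × 3.80133) = 1.1 + 0.274999 = 1.375 m along the plane.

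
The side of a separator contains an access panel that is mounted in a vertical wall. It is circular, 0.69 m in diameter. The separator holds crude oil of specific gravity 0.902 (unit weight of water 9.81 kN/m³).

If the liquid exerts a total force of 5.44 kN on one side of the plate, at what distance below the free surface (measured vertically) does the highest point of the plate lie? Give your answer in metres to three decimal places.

γ = 0.902 × 9.81 = 8.84862 kN/m³.
A = π(0.345)² = 0.373928 m².
From F = γ·h_c·A, the centroid depth is h_c = 5.44/(8.84862 × 0.373928) = 1.64413 m.
The centroid is at the centre, 0.345 m below the top of the plate, so the highest point sits at h_top = 1.64413 − 0.345 = 1.29913 m below the surface.

d_top ≈ 1.299 m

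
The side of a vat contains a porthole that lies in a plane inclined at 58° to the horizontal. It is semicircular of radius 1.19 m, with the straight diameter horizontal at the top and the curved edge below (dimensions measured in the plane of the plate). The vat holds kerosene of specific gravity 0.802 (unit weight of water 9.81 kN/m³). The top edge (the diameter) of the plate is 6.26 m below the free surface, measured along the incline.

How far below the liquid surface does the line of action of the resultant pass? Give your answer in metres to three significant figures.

h_p = 5.75 m

γ = 0.802 × 9.81 = 7.86762 kN/m³.
Let θ = 58° be the plate's angle to the horizontal; measure y along the incline from where the plane meets the free surface. Vertical depth h = y·sinθ with sinθ = 0.848048.
The centroid of a semicircle lies 4r/(3π) = 0.505052 m from the diameter, here below the top edge, so y_c = 6.26 + 0.505052 = 6.76505 m and h_c = 6.76505 × 0.848048 = 5.73709 m.
A = πr²/2 = π × 1.19²/2 = 2.2244 m².
Resultant F = γ·h_c·A = 7.86762 × 5.73709 × 2.2244 = 100.403 kN.
I_c = (π/8 − 8/(9π))·r⁴ = 0.109757 × 1.19⁴ = 0.2201 m⁴.
Centre of pressure: y_p = y_c + I_c/(y_c·A) = 6.76505 + 0.2201/(6.76505 × 2.2244) = 6.76505 + 0.0146264 = 6.77968 m along the plane.
Vertically, h_p = y_p·sinθ = 6.77968 × 0.848048 = 5.74949 m.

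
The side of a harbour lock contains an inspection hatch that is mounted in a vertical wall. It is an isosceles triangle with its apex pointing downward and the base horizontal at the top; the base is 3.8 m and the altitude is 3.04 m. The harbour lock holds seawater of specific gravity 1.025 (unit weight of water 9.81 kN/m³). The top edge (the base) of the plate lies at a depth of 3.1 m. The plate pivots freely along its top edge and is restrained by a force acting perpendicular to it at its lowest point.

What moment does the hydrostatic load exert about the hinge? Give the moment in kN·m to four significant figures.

γ = 1.025 × 9.81 = 10.05525 kN/m³.
With the apex down, the centroid sits h/3 = 3.04/3 = 1.01333 m below the base (the top edge), so the centroid depth is h_c = 3.1 + 1.01333 = 4.11333 m.
A = ½ × 3.8 × 3.04 = 5.776 m².
Resultant F = γ·h_c·A = 10.05525 × 4.11333 × 5.776 = 238.899 kN.
I_c = b·h³/36 = 3.8 × 3.04³/36 = 2.96553 m⁴.
Centre of pressure: y_p = y_c + I_c/(y_c·A) = 4.11333 + 2.96553/(4.11333 × 5.776) = 4.11333 + 0.124819 = 4.23815 m along the plane.
The resultant acts 1.01333 + 0.124819 = 1.13815 m (along the plate) below the hinge at the top edge, so the moment about the hinge is M = F × 1.13815 = 238.899 × 1.13815 = 271.903 kN·m.

M ≈ 271.9 kN·m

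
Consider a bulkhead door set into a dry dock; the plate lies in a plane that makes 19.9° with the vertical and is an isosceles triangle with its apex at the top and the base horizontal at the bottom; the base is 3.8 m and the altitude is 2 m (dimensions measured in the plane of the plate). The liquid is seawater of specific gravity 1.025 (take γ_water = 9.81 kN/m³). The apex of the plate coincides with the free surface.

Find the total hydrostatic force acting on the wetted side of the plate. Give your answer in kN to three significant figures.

F ≈ 47.9 kN

γ = 1.025 × 9.81 = 10.05525 kN/m³.
The plate makes 19.9° with the vertical, i.e. θ = 90° − 19.9° = 70.1° to the horizontal. Measuring y along the incline from the free-surface line, vertical depth h = y·sinθ with sinθ = 0.940288.
With the apex up, the centroid sits 2h/3 = 2 × 2/3 = 1.33333 m below the apex, so y_c = 1.33333 m and h_c = 1.33333 × 0.940288 = 1.25371 m.
A = ½ × 3.8 × 2 = 3.8 m².
Resultant F = γ·h_c·A = 10.05525 × 1.25371 × 3.8 = 47.9042 kN.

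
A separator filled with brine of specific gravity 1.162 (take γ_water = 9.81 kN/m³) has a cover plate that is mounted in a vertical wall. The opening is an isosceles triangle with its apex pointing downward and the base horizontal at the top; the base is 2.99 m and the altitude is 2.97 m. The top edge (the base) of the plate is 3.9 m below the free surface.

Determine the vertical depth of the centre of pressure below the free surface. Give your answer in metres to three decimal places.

γ = 1.162 × 9.81 = 11.39922 kN/m³.
With the apex down, the centroid sits h/3 = 2.97/3 = 0.99 m below the base (the top edge), so the centroid depth is h_c = 3.9 + 0.99 = 4.89 m.
A = ½ × 2.99 × 2.97 = 4.44015 m².
Resultant F = γ·h_c·A = 11.39922 × 4.89 × 4.44015 = 247.504 kN.
I_c = b·h³/36 = 2.99 × 2.97³/36 = 2.1759 m⁴.
Centre of pressure: y_p = y_c + I_c/(y_c·A) = 4.89 + 2.1759/(4.89 × 4.44015) = 4.89 + 0.100215 = 4.99022 m along the plane.

h_p = 4.990 m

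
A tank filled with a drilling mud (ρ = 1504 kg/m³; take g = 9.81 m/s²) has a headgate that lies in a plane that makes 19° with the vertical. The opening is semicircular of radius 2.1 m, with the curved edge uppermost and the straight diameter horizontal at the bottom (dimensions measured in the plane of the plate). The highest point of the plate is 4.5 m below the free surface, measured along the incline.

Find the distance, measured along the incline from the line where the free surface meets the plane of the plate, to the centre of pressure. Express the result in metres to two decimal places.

γ = ρg = 1504 × 9.81 / 1000 = 14.75424 kN/m³.
The plate makes 19° with the vertical, i.e. θ = 90° − 19° = 71° to the horizontal. Measuring y along the incline from the free-surface line, vertical depth h = y·sinθ with sinθ = 0.945519.
The centroid lies 4r/(3π) = 0.891268 m above the diameter, so r − 4r/(3π) = 2.1 − 0.891268 = 1.20873 m below the topmost point, so y_c = 4.5 + 1.20873 = 5.70873 m and h_c = 5.70873 × 0.945519 = 5.39771 m.
A = πr²/2 = π × 2.1²/2 = 6.92721 m².
Resultant F = γ·h_c·A = 14.75424 × 5.39771 × 6.92721 = 551.677 kN.
I_c = (π/8 − 8/(9π))·r⁴ = 0.109757 × 2.1⁴ = 2.13457 m⁴.
Centre of pressure: y_p = y_c + I_c/(y_c·A) = 5.70873 + 2.13457/(5.70873 × 6.92721) = 5.70873 + 0.0539775 = 5.76271 m along the plane.

y_p = 5.76 m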